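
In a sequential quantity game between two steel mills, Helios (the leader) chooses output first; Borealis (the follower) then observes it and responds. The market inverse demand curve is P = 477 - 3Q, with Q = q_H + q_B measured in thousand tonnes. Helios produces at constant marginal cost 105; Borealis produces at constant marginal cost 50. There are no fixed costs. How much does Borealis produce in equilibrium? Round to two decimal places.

44.75

The follower Borealis best-responds to any q_H: π_B = (477 - 3Q)q_B - 50q_B.
Follower FOC: 427 - 3q_H - 6q_B = 0, so q_B(q_H) = (427 - 3q_H)/6.
The leader anticipates this reaction. Substituting into P = 477 - 3Q gives P = 527/2 - (3/2)q_H, so π_H = (527/2 - (3/2)q_H)q_H - 105q_H.
Leader FOC: 317/2 - 3q_H = 0, so q_H = 317/6.
Then q_B = (427 - 3·(317/6))/6 = 179/4.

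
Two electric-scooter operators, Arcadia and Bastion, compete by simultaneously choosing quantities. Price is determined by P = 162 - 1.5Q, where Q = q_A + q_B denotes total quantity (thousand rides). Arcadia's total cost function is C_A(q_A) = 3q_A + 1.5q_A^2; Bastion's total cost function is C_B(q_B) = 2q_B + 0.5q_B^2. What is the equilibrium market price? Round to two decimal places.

84.93

Arcadia's profit: π_A = (162 - 1.5Q)q_A - (3q_A + (3/2)q_A²). Setting ∂π_A/∂q_A = 0: 159 - 6q_A - (3/2)(q_B) = 0.
Bastion's profit: π_B = (162 - 1.5Q)q_B - (2q_B + (1/2)q_B²). Setting ∂π_B/∂q_B = 0: 160 - 4q_B - (3/2)(q_A) = 0.
Rearranging gives the reaction functions q_A = (159 - (3/2)q_B)/6 and q_B = (160 - (3/2)q_A)/4.
Solving the pair: q_A = 528/29, q_B = 962/29.
Total output Q = 1490/29, so price P = 162 - (3/2)·(1490/29) = 84.9310.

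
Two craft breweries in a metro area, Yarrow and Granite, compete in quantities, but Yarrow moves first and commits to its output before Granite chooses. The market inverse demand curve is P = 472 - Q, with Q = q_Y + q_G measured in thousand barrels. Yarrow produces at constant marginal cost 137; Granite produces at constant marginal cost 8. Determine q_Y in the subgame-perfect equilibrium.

The follower Granite best-responds to any q_Y: π_G = (472 - Q)q_G - 8q_G.
∂π_G/∂q_G = 464 - q_Y - 2q_G = 0 gives the reaction function q_G = (464 - q_Y)/2.
The leader anticipates this reaction. Substituting into P = 472 - Q gives P = 240 - (1/2)q_Y, so π_Y = (240 - (1/2)q_Y)q_Y - 137q_Y.
The leader's first-order condition 103 - q_Y = 0 yields q_Y = 103.
Then q_G = (464 - 103)/2 = 361/2.

103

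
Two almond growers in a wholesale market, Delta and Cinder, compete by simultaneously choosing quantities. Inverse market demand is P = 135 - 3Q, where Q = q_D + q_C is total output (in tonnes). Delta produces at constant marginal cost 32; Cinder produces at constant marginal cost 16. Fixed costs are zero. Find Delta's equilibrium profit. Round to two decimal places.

280.33

Delta's profit: π_D = (135 - 3Q)q_D - (32q_D). Setting ∂π_D/∂q_D = 0: 103 - 6q_D - 3(q_C) = 0.
Cinder's profit: π_C = (135 - 3Q)q_C - (16q_C). Setting ∂π_C/∂q_C = 0: 119 - 6q_C - 3(q_D) = 0.
Best responses: q_D = (103 - 3q_C)/6, q_C = (119 - 3q_D)/6.
Substituting one into the other gives q_D = 29/3 and q_C = 15.
Price P = 135 - 3·(74/3) = 61.
Delta's profit: (61 - 32)·(29/3) = 841/3.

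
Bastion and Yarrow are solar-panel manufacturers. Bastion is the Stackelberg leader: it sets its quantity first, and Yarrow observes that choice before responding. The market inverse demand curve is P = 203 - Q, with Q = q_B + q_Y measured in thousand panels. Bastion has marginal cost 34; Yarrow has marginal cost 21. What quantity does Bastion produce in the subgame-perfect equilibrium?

Solve by backward induction. Given q_B, the follower Yarrow maximises π_Y = (203 - q_B - q_Y)q_Y - 21q_Y.
Follower FOC: 182 - q_B - 2q_Y = 0, so q_Y(q_B) = (182 - q_B)/2.
The leader anticipates this reaction. Substituting into P = 203 - Q gives P = 112 - (1/2)q_B, so π_B = (112 - (1/2)q_B)q_B - 34q_B.
The leader's first-order condition 78 - q_B = 0 yields q_B = 78.
Then q_Y = (182 - 78)/2 = 52.

78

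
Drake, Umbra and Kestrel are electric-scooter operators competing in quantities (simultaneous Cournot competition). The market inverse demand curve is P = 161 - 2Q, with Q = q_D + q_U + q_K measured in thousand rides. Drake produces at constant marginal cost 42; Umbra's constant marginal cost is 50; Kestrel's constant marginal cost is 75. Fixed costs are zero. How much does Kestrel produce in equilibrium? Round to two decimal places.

Drake's profit: π_D = (161 - 2Q)q_D - (42q_D). Setting ∂π_D/∂q_D = 0: 119 - 4q_D - 2(q_U + q_K) = 0.
Umbra's first-order condition: 111 - 4q_U - 2(q_D + q_K) = 0.
Kestrel's profit: π_K = (161 - 2Q)q_K - (75q_K). Setting ∂π_K/∂q_K = 0: 86 - 4q_K - 2(q_D + q_U) = 0.
Summing all 3 equations gives 316 − 8Q = 0, hence Q = 79/2.
Back-substituting: q_D = (119 − 79)/2 = 20, q_U = (111 − 79)/2 = 16, q_K = (86 − 79)/2 = 7/2.

3.50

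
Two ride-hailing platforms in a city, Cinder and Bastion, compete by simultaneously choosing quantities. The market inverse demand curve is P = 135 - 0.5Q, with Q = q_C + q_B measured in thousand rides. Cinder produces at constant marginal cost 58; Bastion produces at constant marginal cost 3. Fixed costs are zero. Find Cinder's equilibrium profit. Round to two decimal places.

Cinder's profit: π_C = (135 - 0.5Q)q_C - (58q_C). Setting ∂π_C/∂q_C = 0: 77 - q_C - (1/2)(q_B) = 0.
Bastion's profit: π_B = (135 - 0.5Q)q_B - (3q_B). Setting ∂π_B/∂q_B = 0: 132 - q_B - (1/2)(q_C) = 0.
So q_C = (77 - (1/2)q_B) and q_B = (132 - (1/2)q_C).
Solving the pair: q_C = 44/3, q_B = 374/3.
Price P = 135 - (1/2)·(418/3) = 196/3.
Cinder's profit: (196/3 - 58)·(44/3) = 968/9.

107.56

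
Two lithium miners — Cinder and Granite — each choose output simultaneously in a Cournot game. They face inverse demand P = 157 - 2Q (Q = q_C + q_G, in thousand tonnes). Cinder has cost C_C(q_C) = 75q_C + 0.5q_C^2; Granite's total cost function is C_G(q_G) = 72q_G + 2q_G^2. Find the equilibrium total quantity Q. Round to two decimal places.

Cinder's profit: π_C = (157 - 2Q)q_C - (75q_C + (1/2)q_C²). Setting ∂π_C/∂q_C = 0: 82 - 5q_C - 2(q_G) = 0.
Granite's profit: π_G = (157 - 2Q)q_G - (72q_G + 2q_G²). Setting ∂π_G/∂q_G = 0: 85 - 8q_G - 2(q_C) = 0.
Rearranging gives the reaction functions q_C = (82 - 2q_G)/5 and q_G = (85 - 2q_C)/8.
Substituting one into the other gives q_C = 27/2 and q_G = 29/4.
Total output Q = 27/2 + 29/4 = 83/4.

20.75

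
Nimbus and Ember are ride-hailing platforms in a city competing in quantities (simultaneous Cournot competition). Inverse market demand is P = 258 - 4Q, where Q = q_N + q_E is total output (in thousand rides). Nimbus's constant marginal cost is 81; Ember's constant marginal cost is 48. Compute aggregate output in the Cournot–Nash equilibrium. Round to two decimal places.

Nimbus's profit: π_N = (258 - 4Q)q_N - (81q_N). Setting ∂π_N/∂q_N = 0: 177 - 8q_N - 4(q_E) = 0.
Ember's profit: π_E = (258 - 4Q)q_E - (48q_E). Setting ∂π_E/∂q_E = 0: 210 - 8q_E - 4(q_N) = 0.
So q_N = (177 - 4q_E)/8 and q_E = (210 - 4q_N)/8.
Substituting one into the other gives q_N = 12 and q_E = 81/4.
Total output Q = 12 + 81/4 = 129/4.

32.25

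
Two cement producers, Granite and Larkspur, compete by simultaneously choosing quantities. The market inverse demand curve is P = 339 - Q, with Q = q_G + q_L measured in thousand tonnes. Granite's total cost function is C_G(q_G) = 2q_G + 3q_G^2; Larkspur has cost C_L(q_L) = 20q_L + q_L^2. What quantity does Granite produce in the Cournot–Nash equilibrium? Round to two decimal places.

Granite's profit: π_G = (339 - Q)q_G - (2q_G + 3q_G²). Setting ∂π_G/∂q_G = 0: 337 - 8q_G - (q_L) = 0.
Larkspur's first-order condition: 319 - 4q_L - (q_G) = 0.
Rearranging gives the reaction functions q_G = (337 - q_L)/8 and q_L = (319 - q_G)/4.
Solving the pair: q_G = 1029/31, q_L = 71.4516.

33.19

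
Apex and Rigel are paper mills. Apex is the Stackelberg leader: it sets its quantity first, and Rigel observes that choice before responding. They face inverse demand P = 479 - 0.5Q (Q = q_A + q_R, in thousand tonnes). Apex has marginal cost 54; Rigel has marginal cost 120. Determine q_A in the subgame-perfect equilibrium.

The follower Rigel best-responds to any q_A: π_R = (479 - 0.5Q)q_R - 120q_R.
Setting the follower's marginal profit to zero, 359 - (1/2)q_A - q_R = 0, i.e. q_R = (359 - (1/2)q_A).
Apex substitutes q_R(q_A) into its own profit: π_A = q_A(479 - (1/2)q_A - (359 - (1/2)q_A)/2) - 54q_A = (599/2 - (1/4)q_A)q_A - 54q_A.
Maximising: ∂π_A/∂q_A = 491/2 - (1/2)q_A = 0, giving q_A = 491.
Then q_R = (359 - (1/2)·491) = 227/2.

491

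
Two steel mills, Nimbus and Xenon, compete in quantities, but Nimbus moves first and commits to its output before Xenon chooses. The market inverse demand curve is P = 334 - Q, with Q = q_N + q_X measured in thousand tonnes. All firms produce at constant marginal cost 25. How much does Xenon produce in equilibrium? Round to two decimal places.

The follower Xenon best-responds to any q_N: π_X = (334 - Q)q_X - 25q_X.
∂π_X/∂q_X = 309 - q_N - 2q_X = 0 gives the reaction function q_X = (309 - q_N)/2.
Nimbus substitutes q_X(q_N) into its own profit: π_N = q_N(334 - q_N - (309 - q_N)/2) - 25q_N = (359/2 - (1/2)q_N)q_N - 25q_N.
Maximising: ∂π_N/∂q_N = 309/2 - q_N = 0, giving q_N = 309/2.
Then q_X = (309 - 309/2)/2 = 309/4.

77.25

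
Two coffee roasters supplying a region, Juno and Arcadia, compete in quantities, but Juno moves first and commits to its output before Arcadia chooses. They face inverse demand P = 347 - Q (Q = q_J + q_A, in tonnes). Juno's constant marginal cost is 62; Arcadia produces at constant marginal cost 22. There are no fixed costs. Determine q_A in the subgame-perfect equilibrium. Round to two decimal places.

Solve by backward induction. Given q_J, the follower Arcadia maximises π_A = (347 - q_J - q_A)q_A - 22q_A.
∂π_A/∂q_A = 325 - q_J - 2q_A = 0 gives the reaction function q_A = (325 - q_J)/2.
The leader anticipates this reaction. Substituting into P = 347 - Q gives P = 369/2 - (1/2)q_J, so π_J = (369/2 - (1/2)q_J)q_J - 62q_J.
Leader FOC: 245/2 - q_J = 0, so q_J = 245/2.
Then q_A = (325 - 245/2)/2 = 405/4.

101.25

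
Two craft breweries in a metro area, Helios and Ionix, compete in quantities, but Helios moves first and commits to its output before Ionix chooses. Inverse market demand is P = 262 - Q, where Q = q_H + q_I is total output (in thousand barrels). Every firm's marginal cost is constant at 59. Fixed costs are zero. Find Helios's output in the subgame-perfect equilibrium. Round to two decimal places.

Solve by backward induction. Given q_H, the follower Ionix maximises π_I = (262 - q_H - q_I)q_I - 59q_I.
Follower FOC: 203 - q_H - 2q_I = 0, so q_I(q_H) = (203 - q_H)/2.
Helios substitutes q_I(q_H) into its own profit: π_H = q_H(262 - q_H - (203 - q_H)/2) - 59q_H = (321/2 - (1/2)q_H)q_H - 59q_H.
Leader FOC: 203/2 - q_H = 0, so q_H = 203/2.
Then q_I = (203 - 203/2)/2 = 203/4.

101.50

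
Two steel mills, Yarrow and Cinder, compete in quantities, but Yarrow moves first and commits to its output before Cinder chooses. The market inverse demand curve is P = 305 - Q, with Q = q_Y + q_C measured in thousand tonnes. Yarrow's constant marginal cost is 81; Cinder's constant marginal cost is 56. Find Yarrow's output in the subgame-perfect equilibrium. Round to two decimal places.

99.50

The follower Cinder best-responds to any q_Y: π_C = (305 - Q)q_C - 56q_C.
Setting the follower's marginal profit to zero, 249 - q_Y - 2q_C = 0, i.e. q_C = (249 - q_Y)/2.
Yarrow substitutes q_C(q_Y) into its own profit: π_Y = q_Y(305 - q_Y - (249 - q_Y)/2) - 81q_Y = (361/2 - (1/2)q_Y)q_Y - 81q_Y.
The leader's first-order condition 199/2 - q_Y = 0 yields q_Y = 199/2.
Then q_C = (249 - 199/2)/2 = 299/4.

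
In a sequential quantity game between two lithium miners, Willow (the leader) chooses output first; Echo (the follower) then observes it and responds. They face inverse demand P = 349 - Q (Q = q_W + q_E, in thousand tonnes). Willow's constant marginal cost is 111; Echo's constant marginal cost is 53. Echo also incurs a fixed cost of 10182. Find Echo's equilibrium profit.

Solve by backward induction. Given q_W, the follower Echo maximises π_E = (349 - q_W - q_E)q_E - 53q_E.
Follower FOC: 296 - q_W - 2q_E = 0, so q_E(q_W) = (296 - q_W)/2.
Willow substitutes q_E(q_W) into its own profit: π_W = q_W(349 - q_W - (296 - q_W)/2) - 111q_W = (201 - (1/2)q_W)q_W - 111q_W.
Leader FOC: 90 - q_W = 0, so q_W = 90.
Then q_E = (296 - 90)/2 = 103.
Price P = 349 - 193 = 156.
Echo's profit: (156 - 53)·103 - 10182 = 427.

427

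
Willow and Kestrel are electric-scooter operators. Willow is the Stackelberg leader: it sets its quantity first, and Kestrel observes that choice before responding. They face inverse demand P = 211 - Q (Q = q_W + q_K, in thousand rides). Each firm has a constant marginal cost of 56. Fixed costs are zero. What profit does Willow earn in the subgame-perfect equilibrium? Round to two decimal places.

3003.13

Solve by backward induction. Given q_W, the follower Kestrel maximises π_K = (211 - q_W - q_K)q_K - 56q_K.
Follower FOC: 155 - q_W - 2q_K = 0, so q_K(q_W) = (155 - q_W)/2.
Willow substitutes q_K(q_W) into its own profit: π_W = q_W(211 - q_W - (155 - q_W)/2) - 56q_W = (267/2 - (1/2)q_W)q_W - 56q_W.
The leader's first-order condition 155/2 - q_W = 0 yields q_W = 155/2.
Then q_K = (155 - 155/2)/2 = 155/4.
Price P = 211 - 465/4 = 379/4.
Willow's profit: (379/4 - 56)·(155/2) = 3003.1250.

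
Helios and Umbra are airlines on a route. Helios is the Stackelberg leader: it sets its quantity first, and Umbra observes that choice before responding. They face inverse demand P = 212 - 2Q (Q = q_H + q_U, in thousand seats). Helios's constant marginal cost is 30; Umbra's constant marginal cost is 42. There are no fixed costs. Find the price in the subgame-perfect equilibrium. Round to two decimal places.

Solve by backward induction. Given q_H, the follower Umbra maximises π_U = (212 - 2q_H - 2q_U)q_U - 42q_U.
∂π_U/∂q_U = 170 - 2q_H - 4q_U = 0 gives the reaction function q_U = (170 - 2q_H)/4.
Helios substitutes q_U(q_H) into its own profit: π_H = q_H(212 - 2q_H - (170 - 2q_H)/2) - 30q_H = (127 - q_H)q_H - 30q_H.
Leader FOC: 97 - 2q_H = 0, so q_H = 97/2.
Then q_U = (170 - 2·(97/2))/4 = 73/4.
Total output Q = 267/4, so price P = 212 - 2·(267/4) = 157/2.

78.50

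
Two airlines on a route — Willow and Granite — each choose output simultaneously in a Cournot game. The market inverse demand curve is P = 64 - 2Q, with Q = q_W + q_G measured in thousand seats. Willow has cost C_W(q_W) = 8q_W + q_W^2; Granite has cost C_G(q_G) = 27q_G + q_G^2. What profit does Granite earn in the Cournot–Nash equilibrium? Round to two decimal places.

35.45

Willow's profit: π_W = (64 - 2Q)q_W - (8q_W + q_W²). Setting ∂π_W/∂q_W = 0: 56 - 6q_W - 2(q_G) = 0.
Granite's first-order condition: 37 - 6q_G - 2(q_W) = 0.
Rearranging gives the reaction functions q_W = (56 - 2q_G)/6 and q_G = (37 - 2q_W)/6.
Substituting one into the other gives q_W = 131/16 and q_G = 55/16.
Price P = 64 - 2·(93/8) = 163/4.
Granite's profit: (163/4)·(55/16) - 27·(55/16) - (55/16)² = 35.4492.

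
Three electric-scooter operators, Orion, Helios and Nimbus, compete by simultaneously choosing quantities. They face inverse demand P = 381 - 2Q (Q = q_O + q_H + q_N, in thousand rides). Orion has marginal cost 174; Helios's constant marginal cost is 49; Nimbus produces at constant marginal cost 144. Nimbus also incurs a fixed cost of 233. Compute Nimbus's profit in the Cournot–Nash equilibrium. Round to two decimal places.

Orion's profit: π_O = (381 - 2Q)q_O - (174q_O). Setting ∂π_O/∂q_O = 0: 207 - 4q_O - 2(q_H + q_N) = 0.
Helios's profit: π_H = (381 - 2Q)q_H - (49q_H). Setting ∂π_H/∂q_H = 0: 332 - 4q_H - 2(q_O + q_N) = 0.
Nimbus's profit: π_N = (381 - 2Q)q_N - (144q_N). Setting ∂π_N/∂q_N = 0: 237 - 4q_N - 2(q_O + q_H) = 0.
Summing all 3 equations gives 776 − 8Q = 0, hence Q = 97.
Back-substituting: q_O = (207 − 194)/2 = 13/2, q_H = (332 − 194)/2 = 69, q_N = (237 − 194)/2 = 43/2.
Price P = 381 - 2·97 = 187.
Nimbus's profit: (187 - 144)·(43/2) - 233 = 1383/2.

691.50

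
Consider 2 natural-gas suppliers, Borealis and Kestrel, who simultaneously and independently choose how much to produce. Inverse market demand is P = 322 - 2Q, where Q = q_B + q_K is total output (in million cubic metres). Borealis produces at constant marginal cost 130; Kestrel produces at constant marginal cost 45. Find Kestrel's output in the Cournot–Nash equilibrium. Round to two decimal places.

60.33

Borealis's profit: π_B = (322 - 2Q)q_B - (130q_B). Setting ∂π_B/∂q_B = 0: 192 - 4q_B - 2(q_K) = 0.
Kestrel's profit: π_K = (322 - 2Q)q_K - (45q_K). Setting ∂π_K/∂q_K = 0: 277 - 4q_K - 2(q_B) = 0.
Rearranging gives the reaction functions q_B = (192 - 2q_K)/4 and q_K = (277 - 2q_B)/4.
Solving the pair: q_B = 107/6, q_K = 181/3.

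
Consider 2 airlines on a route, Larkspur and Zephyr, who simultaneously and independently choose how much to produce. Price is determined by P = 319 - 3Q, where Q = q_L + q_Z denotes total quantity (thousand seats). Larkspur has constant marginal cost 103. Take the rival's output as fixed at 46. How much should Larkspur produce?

With the rival's output fixed at 46, Larkspur's profit is π_L = (319 - 3·46 - 3q_L)q_L - (103q_L) = (181 - 3q_L)q_L - (103q_L).
∂π_L/∂q_L = 78 - 6q_L = 0, so q_L = 13.

13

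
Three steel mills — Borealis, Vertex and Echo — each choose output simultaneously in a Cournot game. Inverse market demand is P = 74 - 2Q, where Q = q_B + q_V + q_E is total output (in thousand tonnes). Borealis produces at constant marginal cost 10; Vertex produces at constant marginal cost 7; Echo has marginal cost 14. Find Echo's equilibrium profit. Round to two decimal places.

75.03

Borealis's profit: π_B = (74 - 2Q)q_B - (10q_B). Setting ∂π_B/∂q_B = 0: 64 - 4q_B - 2(q_V + q_E) = 0.
Vertex's profit: π_V = (74 - 2Q)q_V - (7q_V). Setting ∂π_V/∂q_V = 0: 67 - 4q_V - 2(q_B + q_E) = 0.
Echo's first-order condition: 60 - 4q_E - 2(q_B + q_V) = 0.
Summing all 3 equations gives 191 − 8Q = 0, hence Q = 191/8.
Back-substituting: q_B = (64 − 191/4)/2 = 65/8, q_V = (67 − 191/4)/2 = 77/8, q_E = (60 − 191/4)/2 = 49/8.
Price P = 74 - 2·(191/8) = 105/4.
Echo's profit: (105/4 - 14)·(49/8) = 75.0313.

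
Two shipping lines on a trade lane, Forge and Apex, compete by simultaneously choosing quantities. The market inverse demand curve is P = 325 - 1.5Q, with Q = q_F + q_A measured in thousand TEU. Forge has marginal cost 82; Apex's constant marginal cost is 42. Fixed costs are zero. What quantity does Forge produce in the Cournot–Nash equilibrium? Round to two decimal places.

Forge's profit: π_F = (325 - 1.5Q)q_F - (82q_F). Setting ∂π_F/∂q_F = 0: 243 - 3q_F - (3/2)(q_A) = 0.
Apex's profit: π_A = (325 - 1.5Q)q_A - (42q_A). Setting ∂π_A/∂q_A = 0: 283 - 3q_A - (3/2)(q_F) = 0.
Best responses: q_F = (243 - (3/2)q_A)/3, q_A = (283 - (3/2)q_F)/3.
Solving the pair: q_F = 406/9, q_A = 646/9.

45.11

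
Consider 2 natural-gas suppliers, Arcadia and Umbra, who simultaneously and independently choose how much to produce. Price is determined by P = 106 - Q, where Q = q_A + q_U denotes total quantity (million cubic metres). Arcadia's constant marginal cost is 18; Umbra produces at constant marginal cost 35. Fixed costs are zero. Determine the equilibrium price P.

53

Arcadia's profit: π_A = (106 - Q)q_A - (18q_A). Setting ∂π_A/∂q_A = 0: 88 - 2q_A - (q_U) = 0.
Umbra's first-order condition: 71 - 2q_U - (q_A) = 0.
Best responses: q_A = (88 - q_U)/2, q_U = (71 - q_A)/2.
Solving the pair: q_A = 35, q_U = 18.
Total output Q = 53, so price P = 106 - 53 = 53.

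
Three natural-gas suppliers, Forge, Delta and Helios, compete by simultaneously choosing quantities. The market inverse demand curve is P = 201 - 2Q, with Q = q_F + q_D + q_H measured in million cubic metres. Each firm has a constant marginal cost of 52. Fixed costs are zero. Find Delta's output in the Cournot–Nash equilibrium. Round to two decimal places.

Each firm earns π_i = (201 - 2Q)q_i - 52q_i.
First-order condition (treating rivals' output as given): 149 - 4q_i - 2·Σ_{j≠i} q_j = 0.
With identical firms every q_j equals q_i, so Σ_{j≠i} q_j = 2q_i and 149 = 8q_i, giving q_i = 149/8.

18.63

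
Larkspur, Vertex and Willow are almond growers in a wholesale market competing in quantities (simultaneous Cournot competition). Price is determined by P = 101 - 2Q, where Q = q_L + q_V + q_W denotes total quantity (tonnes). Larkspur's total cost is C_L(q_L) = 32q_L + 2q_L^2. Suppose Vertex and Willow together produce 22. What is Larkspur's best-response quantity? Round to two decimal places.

With rivals' combined output fixed at 22, Larkspur's profit is π_L = (101 - 2·22 - 2q_L)q_L - (32q_L + 2q_L²) = (57 - 2q_L)q_L - (32q_L + 2q_L²).
∂π_L/∂q_L = 25 - 8q_L = 0, so q_L = 25/8.

3.13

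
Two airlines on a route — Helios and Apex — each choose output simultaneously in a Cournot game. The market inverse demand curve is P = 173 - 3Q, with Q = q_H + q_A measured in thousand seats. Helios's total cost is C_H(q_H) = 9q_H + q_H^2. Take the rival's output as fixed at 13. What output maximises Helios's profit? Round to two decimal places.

15.63

With the rival's output fixed at 13, Helios's profit is π_H = (173 - 3·13 - 3q_H)q_H - (9q_H + q_H²) = (134 - 3q_H)q_H - (9q_H + q_H²).
∂π_H/∂q_H = 125 - 8q_H = 0, so q_H = 125/8.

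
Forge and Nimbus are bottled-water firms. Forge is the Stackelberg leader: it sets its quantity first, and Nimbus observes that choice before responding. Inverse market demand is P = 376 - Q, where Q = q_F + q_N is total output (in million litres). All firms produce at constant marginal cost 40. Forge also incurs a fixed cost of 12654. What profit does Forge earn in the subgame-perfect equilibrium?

1458

The follower Nimbus best-responds to any q_F: π_N = (376 - Q)q_N - 40q_N.
Follower FOC: 336 - q_F - 2q_N = 0, so q_N(q_F) = (336 - q_F)/2.
Forge substitutes q_N(q_F) into its own profit: π_F = q_F(376 - q_F - (336 - q_F)/2) - 40q_F = (208 - (1/2)q_F)q_F - 40q_F.
Leader FOC: 168 - q_F = 0, so q_F = 168.
Then q_N = (336 - 168)/2 = 84.
Price P = 376 - 252 = 124.
Forge's profit: (124 - 40)·168 - 12654 = 1458.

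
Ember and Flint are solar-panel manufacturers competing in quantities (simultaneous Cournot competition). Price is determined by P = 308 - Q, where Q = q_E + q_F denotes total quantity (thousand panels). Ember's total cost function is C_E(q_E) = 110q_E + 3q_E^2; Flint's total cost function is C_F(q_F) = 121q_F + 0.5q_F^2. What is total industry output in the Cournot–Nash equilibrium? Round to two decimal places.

Ember's profit: π_E = (308 - Q)q_E - (110q_E + 3q_E²). Setting ∂π_E/∂q_E = 0: 198 - 8q_E - (q_F) = 0.
Flint's profit: π_F = (308 - Q)q_F - (121q_F + (1/2)q_F²). Setting ∂π_F/∂q_F = 0: 187 - 3q_F - (q_E) = 0.
So q_E = (198 - q_F)/8 and q_F = (187 - q_E)/3.
Solving the pair: q_E = 407/23, q_F = 1298/23.
Total output Q = 407/23 + 1298/23 = 1705/23.

74.13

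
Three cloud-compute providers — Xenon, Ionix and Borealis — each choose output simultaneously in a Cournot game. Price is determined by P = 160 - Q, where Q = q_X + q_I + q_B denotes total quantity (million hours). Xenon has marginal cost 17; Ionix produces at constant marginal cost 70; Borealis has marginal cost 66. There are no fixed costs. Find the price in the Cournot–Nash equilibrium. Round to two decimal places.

78.25

Xenon's profit: π_X = (160 - Q)q_X - (17q_X). Setting ∂π_X/∂q_X = 0: 143 - 2q_X - (q_I + q_B) = 0.
Ionix's first-order condition: 90 - 2q_I - (q_X + q_B) = 0.
Borealis's profit: π_B = (160 - Q)q_B - (66q_B). Setting ∂π_B/∂q_B = 0: 94 - 2q_B - (q_X + q_I) = 0.
Adding the 3 first-order conditions: 327 − 4Q = 0, so Q = 327/4.
Back-substituting: q_X = (143 − 327/4) = 245/4, q_I = (90 − 327/4) = 33/4, q_B = (94 − 327/4) = 49/4.
Total output Q = 327/4, so price P = 160 - 327/4 = 313/4.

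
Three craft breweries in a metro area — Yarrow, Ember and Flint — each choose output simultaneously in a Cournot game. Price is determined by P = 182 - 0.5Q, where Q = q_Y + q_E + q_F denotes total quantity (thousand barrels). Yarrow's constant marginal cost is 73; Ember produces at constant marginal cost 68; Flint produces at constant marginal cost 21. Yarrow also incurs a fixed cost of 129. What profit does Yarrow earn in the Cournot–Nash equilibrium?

209

Yarrow's profit: π_Y = (182 - 0.5Q)q_Y - (73q_Y). Setting ∂π_Y/∂q_Y = 0: 109 - q_Y - (1/2)(q_E + q_F) = 0.
Ember's profit: π_E = (182 - 0.5Q)q_E - (68q_E). Setting ∂π_E/∂q_E = 0: 114 - q_E - (1/2)(q_Y + q_F) = 0.
Flint's first-order condition: 161 - q_F - (1/2)(q_Y + q_E) = 0.
Adding the 3 first-order conditions: 384 − 2Q = 0, so Q = 192.
Back-substituting: q_Y = (109 − 96)/(1/2) = 26, q_E = (114 − 96)/(1/2) = 36, q_F = (161 − 96)/(1/2) = 130.
Price P = 182 - (1/2)·192 = 86.
Yarrow's profit: (86 - 73)·26 - 129 = 209.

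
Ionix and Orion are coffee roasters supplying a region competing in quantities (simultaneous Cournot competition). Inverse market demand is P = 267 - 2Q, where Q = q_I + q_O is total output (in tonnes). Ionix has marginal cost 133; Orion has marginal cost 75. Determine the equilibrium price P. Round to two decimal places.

Ionix's profit: π_I = (267 - 2Q)q_I - (133q_I). Setting ∂π_I/∂q_I = 0: 134 - 4q_I - 2(q_O) = 0.
Orion's profit: π_O = (267 - 2Q)q_O - (75q_O). Setting ∂π_O/∂q_O = 0: 192 - 4q_O - 2(q_I) = 0.
So q_I = (134 - 2q_O)/4 and q_O = (192 - 2q_I)/4.
Solving the pair: q_I = 38/3, q_O = 125/3.
Total output Q = 163/3, so price P = 267 - 2·(163/3) = 475/3.

158.33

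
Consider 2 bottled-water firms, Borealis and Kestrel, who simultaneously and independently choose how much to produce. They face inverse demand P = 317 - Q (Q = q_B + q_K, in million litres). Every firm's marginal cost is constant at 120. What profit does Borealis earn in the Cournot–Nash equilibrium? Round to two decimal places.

4312.11

Each firm earns π_i = (317 - Q)q_i - 120q_i.
First-order condition (treating rivals' output as given): 197 - 2q_i - q_j = 0.
By symmetry each firm produces the same amount; substituting q_j = q_i yields q_i = 197/3.
Price P = 317 - 394/3 = 557/3.
Borealis's profit: (557/3 - 120)·(197/3) = 4312.1111.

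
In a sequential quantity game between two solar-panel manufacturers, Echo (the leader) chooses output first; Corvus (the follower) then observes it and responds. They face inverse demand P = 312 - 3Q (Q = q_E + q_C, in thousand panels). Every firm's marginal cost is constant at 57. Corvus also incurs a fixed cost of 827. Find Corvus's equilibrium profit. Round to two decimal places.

527.69

The follower Corvus best-responds to any q_E: π_C = (312 - 3Q)q_C - 57q_C.
Follower FOC: 255 - 3q_E - 6q_C = 0, so q_C(q_E) = (255 - 3q_E)/6.
The leader anticipates this reaction. Substituting into P = 312 - 3Q gives P = 369/2 - (3/2)q_E, so π_E = (369/2 - (3/2)q_E)q_E - 57q_E.
Maximising: ∂π_E/∂q_E = 255/2 - 3q_E = 0, giving q_E = 85/2.
Then q_C = (255 - 3·(85/2))/6 = 85/4.
Price P = 312 - 3·(255/4) = 483/4.
Corvus's profit: (483/4 - 57)·(85/4) - 827 = 527.6875.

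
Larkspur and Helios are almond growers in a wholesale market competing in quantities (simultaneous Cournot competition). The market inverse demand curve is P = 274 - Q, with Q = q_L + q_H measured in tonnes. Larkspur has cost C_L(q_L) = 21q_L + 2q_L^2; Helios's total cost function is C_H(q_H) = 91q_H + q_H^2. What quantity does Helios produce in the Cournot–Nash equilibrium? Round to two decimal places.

Larkspur's profit: π_L = (274 - Q)q_L - (21q_L + 2q_L²). Setting ∂π_L/∂q_L = 0: 253 - 6q_L - (q_H) = 0.
Helios's profit: π_H = (274 - Q)q_H - (91q_H + q_H²). Setting ∂π_H/∂q_H = 0: 183 - 4q_H - (q_L) = 0.
Rearranging gives the reaction functions q_L = (253 - q_H)/6 and q_H = (183 - q_L)/4.
Substituting one into the other gives q_L = 829/23 and q_H = 845/23.

36.74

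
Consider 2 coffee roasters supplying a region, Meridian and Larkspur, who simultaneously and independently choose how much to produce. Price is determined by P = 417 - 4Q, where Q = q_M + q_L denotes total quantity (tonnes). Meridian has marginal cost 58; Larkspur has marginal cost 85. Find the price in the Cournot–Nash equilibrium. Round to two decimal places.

Meridian's profit: π_M = (417 - 4Q)q_M - (58q_M). Setting ∂π_M/∂q_M = 0: 359 - 8q_M - 4(q_L) = 0.
Larkspur's first-order condition: 332 - 8q_L - 4(q_M) = 0.
Rearranging gives the reaction functions q_M = (359 - 4q_L)/8 and q_L = (332 - 4q_M)/8.
Substituting one into the other gives q_M = 193/6 and q_L = 305/12.
Total output Q = 691/12, so price P = 417 - 4·(691/12) = 560/3.

186.67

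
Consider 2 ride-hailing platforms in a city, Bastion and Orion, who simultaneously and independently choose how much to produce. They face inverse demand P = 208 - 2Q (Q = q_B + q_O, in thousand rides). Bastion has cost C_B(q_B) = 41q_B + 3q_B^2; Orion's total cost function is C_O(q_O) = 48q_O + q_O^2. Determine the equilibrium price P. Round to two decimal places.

138.43

Bastion's profit: π_B = (208 - 2Q)q_B - (41q_B + 3q_B²). Setting ∂π_B/∂q_B = 0: 167 - 10q_B - 2(q_O) = 0.
Orion's profit: π_O = (208 - 2Q)q_O - (48q_O + q_O²). Setting ∂π_O/∂q_O = 0: 160 - 6q_O - 2(q_B) = 0.
Rearranging gives the reaction functions q_B = (167 - 2q_O)/10 and q_O = (160 - 2q_B)/6.
Substituting one into the other gives q_B = 341/28 and q_O = 633/28.
Total output Q = 487/14, so price P = 208 - 2·(487/14) = 969/7.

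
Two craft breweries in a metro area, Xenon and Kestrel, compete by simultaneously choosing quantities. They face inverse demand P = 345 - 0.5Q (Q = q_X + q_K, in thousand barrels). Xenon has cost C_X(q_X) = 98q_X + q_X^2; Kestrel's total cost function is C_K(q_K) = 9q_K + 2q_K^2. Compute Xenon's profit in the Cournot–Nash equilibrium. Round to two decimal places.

7849.39

Xenon's profit: π_X = (345 - 0.5Q)q_X - (98q_X + q_X²). Setting ∂π_X/∂q_X = 0: 247 - 3q_X - (1/2)(q_K) = 0.
Kestrel's first-order condition: 336 - 5q_K - (1/2)(q_X) = 0.
Rearranging gives the reaction functions q_X = (247 - (1/2)q_K)/3 and q_K = (336 - (1/2)q_X)/5.
Solving the pair: q_X = 72.3390, q_K = 59.9661.
Price P = 345 - (1/2)·132.3051 = 278.8475.
Xenon's profit: 278.8475·72.3390 - 98·72.3390 - 72.3390² = 7849.3927.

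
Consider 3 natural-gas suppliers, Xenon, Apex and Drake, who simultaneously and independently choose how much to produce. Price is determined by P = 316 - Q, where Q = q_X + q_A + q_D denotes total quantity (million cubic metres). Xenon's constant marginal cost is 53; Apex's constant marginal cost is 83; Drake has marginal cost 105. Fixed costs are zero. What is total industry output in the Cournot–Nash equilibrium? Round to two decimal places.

176.75

Xenon's profit: π_X = (316 - Q)q_X - (53q_X). Setting ∂π_X/∂q_X = 0: 263 - 2q_X - (q_A + q_D) = 0.
Apex's profit: π_A = (316 - Q)q_A - (83q_A). Setting ∂π_A/∂q_A = 0: 233 - 2q_A - (q_X + q_D) = 0.
Drake's profit: π_D = (316 - Q)q_D - (105q_D). Setting ∂π_D/∂q_D = 0: 211 - 2q_D - (q_X + q_A) = 0.
Summing all 3 equations gives 707 − 4Q = 0, hence Q = 707/4.
Back-substituting: q_X = (263 − 707/4) = 345/4, q_A = (233 − 707/4) = 225/4, q_D = (211 − 707/4) = 137/4.
Total output Q = 345/4 + 225/4 + 137/4 = 707/4.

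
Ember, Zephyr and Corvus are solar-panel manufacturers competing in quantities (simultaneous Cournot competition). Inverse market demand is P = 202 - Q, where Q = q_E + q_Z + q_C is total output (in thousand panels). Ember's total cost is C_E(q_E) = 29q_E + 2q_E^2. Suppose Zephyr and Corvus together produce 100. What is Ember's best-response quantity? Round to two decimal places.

With rivals' combined output fixed at 100, Ember's profit is π_E = (202 - 100 - q_E)q_E - (29q_E + 2q_E²) = (102 - q_E)q_E - (29q_E + 2q_E²).
∂π_E/∂q_E = 73 - 6q_E = 0, so q_E = 73/6.

12.17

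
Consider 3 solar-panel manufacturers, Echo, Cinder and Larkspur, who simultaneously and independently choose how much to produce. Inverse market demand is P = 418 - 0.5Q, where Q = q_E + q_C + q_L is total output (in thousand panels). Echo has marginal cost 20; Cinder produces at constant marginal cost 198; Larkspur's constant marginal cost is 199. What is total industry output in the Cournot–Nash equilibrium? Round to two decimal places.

418.50

Echo's profit: π_E = (418 - 0.5Q)q_E - (20q_E). Setting ∂π_E/∂q_E = 0: 398 - q_E - (1/2)(q_C + q_L) = 0.
Cinder's profit: π_C = (418 - 0.5Q)q_C - (198q_C). Setting ∂π_C/∂q_C = 0: 220 - q_C - (1/2)(q_E + q_L) = 0.
Larkspur's profit: π_L = (418 - 0.5Q)q_L - (199q_L). Setting ∂π_L/∂q_L = 0: 219 - q_L - (1/2)(q_E + q_C) = 0.
Adding the 3 first-order conditions: 837 − 2Q = 0, so Q = 837/2.
Back-substituting: q_E = (398 − 837/4)/(1/2) = 755/2, q_C = (220 − 837/4)/(1/2) = 43/2, q_L = (219 − 837/4)/(1/2) = 39/2.
Total output Q = 755/2 + 43/2 + 39/2 = 837/2.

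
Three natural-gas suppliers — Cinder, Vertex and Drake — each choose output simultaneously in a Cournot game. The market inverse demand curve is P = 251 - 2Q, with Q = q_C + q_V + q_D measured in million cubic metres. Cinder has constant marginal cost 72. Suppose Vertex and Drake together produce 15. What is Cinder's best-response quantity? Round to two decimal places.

37.25

With rivals' combined output fixed at 15, Cinder's profit is π_C = (251 - 2·15 - 2q_C)q_C - (72q_C) = (221 - 2q_C)q_C - (72q_C).
∂π_C/∂q_C = 149 - 4q_C = 0, so q_C = 149/4.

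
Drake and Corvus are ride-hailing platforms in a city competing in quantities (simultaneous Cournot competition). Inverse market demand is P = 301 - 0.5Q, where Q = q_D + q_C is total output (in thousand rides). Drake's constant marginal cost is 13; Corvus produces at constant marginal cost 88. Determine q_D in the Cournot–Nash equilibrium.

Drake's profit: π_D = (301 - 0.5Q)q_D - (13q_D). Setting ∂π_D/∂q_D = 0: 288 - q_D - (1/2)(q_C) = 0.
Corvus's first-order condition: 213 - q_C - (1/2)(q_D) = 0.
So q_D = (288 - (1/2)q_C) and q_C = (213 - (1/2)q_D).
Substituting one into the other gives q_D = 242 and q_C = 92.

242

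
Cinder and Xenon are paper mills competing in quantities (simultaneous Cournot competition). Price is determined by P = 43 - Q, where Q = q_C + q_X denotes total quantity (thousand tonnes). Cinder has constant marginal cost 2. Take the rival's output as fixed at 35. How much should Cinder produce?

With the rival's output fixed at 35, Cinder's profit is π_C = (43 - 35 - q_C)q_C - (2q_C) = (8 - q_C)q_C - (2q_C).
∂π_C/∂q_C = 6 - 2q_C = 0, so q_C = 3.

3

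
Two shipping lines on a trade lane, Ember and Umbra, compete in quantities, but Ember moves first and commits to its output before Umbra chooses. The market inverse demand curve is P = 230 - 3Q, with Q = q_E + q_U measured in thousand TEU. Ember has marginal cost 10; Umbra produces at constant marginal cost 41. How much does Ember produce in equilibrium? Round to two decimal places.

Solve by backward induction. Given q_E, the follower Umbra maximises π_U = (230 - 3q_E - 3q_U)q_U - 41q_U.
Follower FOC: 189 - 3q_E - 6q_U = 0, so q_U(q_E) = (189 - 3q_E)/6.
The leader anticipates this reaction. Substituting into P = 230 - 3Q gives P = 271/2 - (3/2)q_E, so π_E = (271/2 - (3/2)q_E)q_E - 10q_E.
The leader's first-order condition 251/2 - 3q_E = 0 yields q_E = 251/6.
Then q_U = (189 - 3·(251/6))/6 = 127/12.

41.83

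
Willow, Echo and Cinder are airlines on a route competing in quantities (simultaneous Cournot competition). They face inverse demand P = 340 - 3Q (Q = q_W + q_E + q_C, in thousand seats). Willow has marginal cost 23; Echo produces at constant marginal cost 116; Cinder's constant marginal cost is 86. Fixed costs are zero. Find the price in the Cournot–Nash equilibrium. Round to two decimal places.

141.25

Willow's profit: π_W = (340 - 3Q)q_W - (23q_W). Setting ∂π_W/∂q_W = 0: 317 - 6q_W - 3(q_E + q_C) = 0.
Echo's profit: π_E = (340 - 3Q)q_E - (116q_E). Setting ∂π_E/∂q_E = 0: 224 - 6q_E - 3(q_W + q_C) = 0.
Cinder's first-order condition: 254 - 6q_C - 3(q_W + q_E) = 0.
Summing all 3 equations gives 795 − 12Q = 0, hence Q = 265/4.
Back-substituting: q_W = (317 − 795/4)/3 = 473/12, q_E = (224 − 795/4)/3 = 101/12, q_C = (254 − 795/4)/3 = 221/12.
Total output Q = 265/4, so price P = 340 - 3·(265/4) = 565/4.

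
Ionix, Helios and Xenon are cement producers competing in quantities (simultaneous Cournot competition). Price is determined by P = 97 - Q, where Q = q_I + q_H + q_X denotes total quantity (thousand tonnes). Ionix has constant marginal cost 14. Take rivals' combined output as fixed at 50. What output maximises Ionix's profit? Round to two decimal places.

With rivals' combined output fixed at 50, Ionix's profit is π_I = (97 - 50 - q_I)q_I - (14q_I) = (47 - q_I)q_I - (14q_I).
∂π_I/∂q_I = 33 - 2q_I = 0, so q_I = 33/2.

16.50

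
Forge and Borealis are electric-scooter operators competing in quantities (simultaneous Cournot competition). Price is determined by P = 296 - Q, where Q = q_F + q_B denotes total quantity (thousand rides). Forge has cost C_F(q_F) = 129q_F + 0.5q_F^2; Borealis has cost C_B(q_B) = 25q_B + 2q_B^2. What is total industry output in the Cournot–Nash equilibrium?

Forge's profit: π_F = (296 - Q)q_F - (129q_F + (1/2)q_F²). Setting ∂π_F/∂q_F = 0: 167 - 3q_F - (q_B) = 0.
Borealis's profit: π_B = (296 - Q)q_B - (25q_B + 2q_B²). Setting ∂π_B/∂q_B = 0: 271 - 6q_B - (q_F) = 0.
So q_F = (167 - q_B)/3 and q_B = (271 - q_F)/6.
Solving the pair: q_F = 43, q_B = 38.
Total output Q = 43 + 38 = 81.

81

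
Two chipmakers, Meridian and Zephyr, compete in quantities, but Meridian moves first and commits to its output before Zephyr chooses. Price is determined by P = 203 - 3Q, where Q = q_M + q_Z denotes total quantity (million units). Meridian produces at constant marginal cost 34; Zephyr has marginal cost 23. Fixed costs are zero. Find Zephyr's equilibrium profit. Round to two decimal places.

850.08

The follower Zephyr best-responds to any q_M: π_Z = (203 - 3Q)q_Z - 23q_Z.
Follower FOC: 180 - 3q_M - 6q_Z = 0, so q_Z(q_M) = (180 - 3q_M)/6.
The leader anticipates this reaction. Substituting into P = 203 - 3Q gives P = 113 - (3/2)q_M, so π_M = (113 - (3/2)q_M)q_M - 34q_M.
Leader FOC: 79 - 3q_M = 0, so q_M = 79/3.
Then q_Z = (180 - 3·(79/3))/6 = 101/6.
Price P = 203 - 3·(259/6) = 147/2.
Zephyr's profit: (147/2 - 23)·(101/6) = 850.0833.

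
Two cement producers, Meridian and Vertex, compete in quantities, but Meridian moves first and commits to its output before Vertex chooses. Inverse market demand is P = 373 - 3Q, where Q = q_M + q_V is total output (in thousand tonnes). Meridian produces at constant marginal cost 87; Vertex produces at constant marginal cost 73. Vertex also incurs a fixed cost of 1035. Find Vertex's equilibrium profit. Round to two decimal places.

1206.33

The follower Vertex best-responds to any q_M: π_V = (373 - 3Q)q_V - 73q_V.
∂π_V/∂q_V = 300 - 3q_M - 6q_V = 0 gives the reaction function q_V = (300 - 3q_M)/6.
Meridian substitutes q_V(q_M) into its own profit: π_M = q_M(373 - 3q_M - (300 - 3q_M)/2) - 87q_M = (223 - (3/2)q_M)q_M - 87q_M.
Leader FOC: 136 - 3q_M = 0, so q_M = 136/3.
Then q_V = (300 - 3·(136/3))/6 = 82/3.
Price P = 373 - 3·(218/3) = 155.
Vertex's profit: (155 - 73)·(82/3) - 1035 = 1206.3333.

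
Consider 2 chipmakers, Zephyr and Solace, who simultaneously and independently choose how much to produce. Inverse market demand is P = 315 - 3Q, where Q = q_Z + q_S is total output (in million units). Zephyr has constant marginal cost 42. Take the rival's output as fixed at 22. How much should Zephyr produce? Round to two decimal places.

34.50

With the rival's output fixed at 22, Zephyr's profit is π_Z = (315 - 3·22 - 3q_Z)q_Z - (42q_Z) = (249 - 3q_Z)q_Z - (42q_Z).
∂π_Z/∂q_Z = 207 - 6q_Z = 0, so q_Z = 69/2.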